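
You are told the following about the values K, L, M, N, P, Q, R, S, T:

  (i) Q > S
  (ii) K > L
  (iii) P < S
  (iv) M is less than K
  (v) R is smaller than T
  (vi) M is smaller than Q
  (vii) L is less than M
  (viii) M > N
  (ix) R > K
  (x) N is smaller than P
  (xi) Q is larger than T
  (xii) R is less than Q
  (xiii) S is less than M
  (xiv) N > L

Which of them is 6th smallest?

K

Piecing the relations together gives one ordering: L < N < P < S < M < K < R < T < Q.
The 6th smallest is K.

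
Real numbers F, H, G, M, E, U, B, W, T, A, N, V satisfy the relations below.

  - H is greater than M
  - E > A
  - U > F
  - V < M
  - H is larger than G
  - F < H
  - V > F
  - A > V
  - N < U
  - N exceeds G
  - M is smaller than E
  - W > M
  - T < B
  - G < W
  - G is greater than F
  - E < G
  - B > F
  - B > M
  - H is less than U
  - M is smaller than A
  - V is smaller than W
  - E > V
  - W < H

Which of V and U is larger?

V < M and M < A give V < A.
With A < E: V < M < A < E.
With E < G: V < M < A < E < G.
With G < W: V < M < A < E < G < W.
With W < H: V < M < A < E < G < W < H.
With H < U: V < M < A < E < G < W < H < U.
So V < U; U is the larger of the two.

U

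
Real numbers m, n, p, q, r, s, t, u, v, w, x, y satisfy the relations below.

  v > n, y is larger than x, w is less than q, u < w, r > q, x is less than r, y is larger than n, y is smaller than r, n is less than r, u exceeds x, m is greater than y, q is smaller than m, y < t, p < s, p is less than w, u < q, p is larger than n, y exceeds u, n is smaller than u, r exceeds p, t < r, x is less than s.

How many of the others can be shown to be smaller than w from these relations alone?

4

The elements the relations force below w are n, x, p, u — no chain reaches any other.
That is 4.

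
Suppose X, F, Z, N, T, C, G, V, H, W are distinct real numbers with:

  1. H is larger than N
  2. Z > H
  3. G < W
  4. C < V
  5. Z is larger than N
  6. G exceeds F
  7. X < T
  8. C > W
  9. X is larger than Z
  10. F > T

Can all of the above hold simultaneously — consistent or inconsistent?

consistent

Every relation is compatible with N < H < Z < X < T < F < G < W < C < V; the set is consistent.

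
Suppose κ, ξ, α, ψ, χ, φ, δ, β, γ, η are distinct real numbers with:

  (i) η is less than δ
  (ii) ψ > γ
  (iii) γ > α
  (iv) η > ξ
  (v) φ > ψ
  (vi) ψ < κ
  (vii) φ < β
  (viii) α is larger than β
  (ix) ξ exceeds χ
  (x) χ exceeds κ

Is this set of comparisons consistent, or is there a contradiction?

inconsistent

Chaining the given relations yields φ < β < α < γ < ψ, so φ < ψ. But one relation states ψ < φ. These cannot both hold.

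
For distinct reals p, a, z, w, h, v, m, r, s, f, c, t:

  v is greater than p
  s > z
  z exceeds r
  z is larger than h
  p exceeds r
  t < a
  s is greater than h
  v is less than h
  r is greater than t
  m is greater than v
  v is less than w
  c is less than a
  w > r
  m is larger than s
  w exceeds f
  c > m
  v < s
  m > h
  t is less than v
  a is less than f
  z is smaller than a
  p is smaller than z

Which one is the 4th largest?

c

Chaining the given pairs: t < r < p < v < h < z < s < m < c < a < f < w.
Counting 4 from the largest end gives c.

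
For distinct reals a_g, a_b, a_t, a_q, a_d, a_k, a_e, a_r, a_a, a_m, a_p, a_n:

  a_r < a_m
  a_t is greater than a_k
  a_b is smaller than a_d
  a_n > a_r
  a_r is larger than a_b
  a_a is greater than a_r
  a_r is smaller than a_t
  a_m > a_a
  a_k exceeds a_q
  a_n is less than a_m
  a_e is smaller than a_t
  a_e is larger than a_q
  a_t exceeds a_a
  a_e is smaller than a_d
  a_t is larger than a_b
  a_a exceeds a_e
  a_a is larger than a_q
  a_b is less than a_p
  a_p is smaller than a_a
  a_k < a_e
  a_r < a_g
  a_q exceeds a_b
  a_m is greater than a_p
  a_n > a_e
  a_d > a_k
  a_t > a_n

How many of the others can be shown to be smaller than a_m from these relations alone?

8

Directly below a_m: a_p, a_r, a_n, a_a.
One step further: a_b, a_q, a_e (7 so far).
One step further: a_k (8 so far).
Nothing else is reachable below a_m; 8 in all.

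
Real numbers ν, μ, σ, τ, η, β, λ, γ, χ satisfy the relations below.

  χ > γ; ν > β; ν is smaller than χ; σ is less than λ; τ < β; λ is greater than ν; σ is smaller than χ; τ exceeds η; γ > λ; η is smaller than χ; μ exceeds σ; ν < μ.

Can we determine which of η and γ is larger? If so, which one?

η < τ and τ < β give η < β.
With β < ν: η < τ < β < ν.
With ν < λ: η < τ < β < ν < λ.
With λ < γ: η < τ < β < ν < λ < γ.
So γ is larger.

γ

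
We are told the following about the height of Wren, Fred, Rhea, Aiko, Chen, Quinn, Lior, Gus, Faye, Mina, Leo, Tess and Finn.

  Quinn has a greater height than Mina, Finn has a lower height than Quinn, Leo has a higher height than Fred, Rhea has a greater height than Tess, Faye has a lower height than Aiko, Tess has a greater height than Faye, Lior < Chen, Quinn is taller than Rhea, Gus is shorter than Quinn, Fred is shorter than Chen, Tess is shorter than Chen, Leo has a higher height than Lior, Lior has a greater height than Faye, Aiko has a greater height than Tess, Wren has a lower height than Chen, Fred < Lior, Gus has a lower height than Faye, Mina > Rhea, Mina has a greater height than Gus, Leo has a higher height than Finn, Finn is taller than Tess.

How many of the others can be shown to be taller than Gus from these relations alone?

10

Directly above Gus: Faye, Mina, Quinn.
One step further: Tess, Lior, Aiko (6 so far).
One step further: Rhea, Chen, Finn, Leo (10 so far).
Nothing else is reachable above Gus; 10 in all.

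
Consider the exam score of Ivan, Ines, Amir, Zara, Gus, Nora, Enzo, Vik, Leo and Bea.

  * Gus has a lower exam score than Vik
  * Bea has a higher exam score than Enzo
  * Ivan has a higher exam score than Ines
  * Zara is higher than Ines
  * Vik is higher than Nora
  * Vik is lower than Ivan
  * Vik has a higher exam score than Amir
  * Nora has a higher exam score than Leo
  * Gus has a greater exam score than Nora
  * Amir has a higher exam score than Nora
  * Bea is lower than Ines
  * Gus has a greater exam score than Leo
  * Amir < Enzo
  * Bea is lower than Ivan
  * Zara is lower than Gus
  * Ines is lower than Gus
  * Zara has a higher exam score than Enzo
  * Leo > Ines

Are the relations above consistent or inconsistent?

Chaining the given relations yields Leo < Nora < Amir < Enzo < Bea < Ines, so Leo < Ines. But one relation states Ines < Leo. These cannot both hold.

inconsistent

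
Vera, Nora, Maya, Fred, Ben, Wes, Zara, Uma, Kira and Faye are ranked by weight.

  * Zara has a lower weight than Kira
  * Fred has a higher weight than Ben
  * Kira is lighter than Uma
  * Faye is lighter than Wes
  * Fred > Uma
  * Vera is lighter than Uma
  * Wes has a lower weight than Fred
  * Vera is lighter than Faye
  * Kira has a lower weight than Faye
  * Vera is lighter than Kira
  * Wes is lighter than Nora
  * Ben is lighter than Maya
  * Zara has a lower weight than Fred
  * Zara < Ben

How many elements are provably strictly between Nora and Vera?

3

The relations place Vera below Nora. An element lies strictly between them when it is forced above Vera and also forced below Nora.
Above Vera: {Kira, Uma, Faye, Wes, Fred}. Below Nora: {Zara, Kira, Faye, Wes}.
Intersection: {Kira, Faye, Wes} — 3.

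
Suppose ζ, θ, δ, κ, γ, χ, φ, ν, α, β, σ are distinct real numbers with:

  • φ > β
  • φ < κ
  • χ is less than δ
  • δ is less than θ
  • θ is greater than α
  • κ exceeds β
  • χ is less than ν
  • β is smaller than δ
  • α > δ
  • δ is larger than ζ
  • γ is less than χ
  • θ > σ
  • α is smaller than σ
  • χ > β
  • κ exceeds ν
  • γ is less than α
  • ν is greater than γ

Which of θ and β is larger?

β < χ < δ < α < σ < θ, by transitivity through χ, δ, α, σ.
So β < θ; θ is the larger of the two.

θ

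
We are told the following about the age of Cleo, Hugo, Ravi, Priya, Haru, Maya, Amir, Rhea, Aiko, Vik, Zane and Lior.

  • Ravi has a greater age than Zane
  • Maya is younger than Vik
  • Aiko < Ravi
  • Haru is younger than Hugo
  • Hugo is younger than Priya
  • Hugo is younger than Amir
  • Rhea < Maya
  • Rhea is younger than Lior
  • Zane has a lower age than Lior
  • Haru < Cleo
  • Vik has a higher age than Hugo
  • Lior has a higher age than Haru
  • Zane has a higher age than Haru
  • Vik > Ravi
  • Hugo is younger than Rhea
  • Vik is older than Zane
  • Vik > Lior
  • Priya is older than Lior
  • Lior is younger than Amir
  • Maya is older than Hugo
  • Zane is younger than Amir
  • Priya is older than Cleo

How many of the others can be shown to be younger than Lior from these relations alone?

4

Directly below Lior: Haru, Zane, Rhea.
One step further: Hugo (4 so far).
Nothing else is reachable below Lior; 4 in all.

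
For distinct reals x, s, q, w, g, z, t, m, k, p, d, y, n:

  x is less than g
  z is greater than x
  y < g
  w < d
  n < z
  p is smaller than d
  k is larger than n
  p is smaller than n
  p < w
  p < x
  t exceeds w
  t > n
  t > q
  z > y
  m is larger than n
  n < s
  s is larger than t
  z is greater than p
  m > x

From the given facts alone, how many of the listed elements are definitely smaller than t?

4

From t the given relations immediately reach n, w, q.
From those, p — 4 in total.
Nothing else is reachable below t; 4 in all.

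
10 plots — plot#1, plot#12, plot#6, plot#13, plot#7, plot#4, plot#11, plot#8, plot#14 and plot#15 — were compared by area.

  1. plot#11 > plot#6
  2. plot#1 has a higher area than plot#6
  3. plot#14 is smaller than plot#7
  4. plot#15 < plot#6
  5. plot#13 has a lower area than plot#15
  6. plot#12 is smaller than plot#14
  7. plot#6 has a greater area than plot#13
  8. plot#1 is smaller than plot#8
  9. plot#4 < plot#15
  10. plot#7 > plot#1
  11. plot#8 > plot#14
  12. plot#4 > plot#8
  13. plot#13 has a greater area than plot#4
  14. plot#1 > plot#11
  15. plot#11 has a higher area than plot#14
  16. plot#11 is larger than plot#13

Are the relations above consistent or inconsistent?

inconsistent

We have plot#1 < plot#8 stated directly, yet also plot#8 < plot#4 < plot#13 < plot#15 < plot#6 < plot#11 < plot#1 by chaining the others — so plot#8 < plot#1. Contradiction.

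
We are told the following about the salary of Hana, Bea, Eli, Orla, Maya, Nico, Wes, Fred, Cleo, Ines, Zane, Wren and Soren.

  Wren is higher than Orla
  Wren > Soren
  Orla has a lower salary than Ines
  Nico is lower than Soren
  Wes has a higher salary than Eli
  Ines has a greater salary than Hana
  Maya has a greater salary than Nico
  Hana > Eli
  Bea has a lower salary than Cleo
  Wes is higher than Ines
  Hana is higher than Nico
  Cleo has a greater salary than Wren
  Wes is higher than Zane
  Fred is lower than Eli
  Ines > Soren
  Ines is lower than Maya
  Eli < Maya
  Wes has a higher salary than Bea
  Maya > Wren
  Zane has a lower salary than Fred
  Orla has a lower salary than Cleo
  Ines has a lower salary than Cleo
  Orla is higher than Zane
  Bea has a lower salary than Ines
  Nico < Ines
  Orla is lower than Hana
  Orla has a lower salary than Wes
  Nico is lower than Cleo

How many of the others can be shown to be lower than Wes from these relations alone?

Directly below Wes: Zane, Orla, Eli, Bea, Ines.
One step further: Fred, Nico, Soren, Hana (9 so far).
No other element is forced below Wes by the given relations, so the count is 9.

9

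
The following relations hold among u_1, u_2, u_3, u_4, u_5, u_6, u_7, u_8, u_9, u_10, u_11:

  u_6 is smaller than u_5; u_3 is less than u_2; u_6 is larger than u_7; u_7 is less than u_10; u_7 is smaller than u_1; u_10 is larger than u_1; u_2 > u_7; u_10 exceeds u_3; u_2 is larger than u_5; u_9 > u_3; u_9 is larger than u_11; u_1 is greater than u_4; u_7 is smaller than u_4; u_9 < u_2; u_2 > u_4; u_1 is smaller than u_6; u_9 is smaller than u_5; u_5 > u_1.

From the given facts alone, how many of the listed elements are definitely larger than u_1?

4

Directly above u_1: u_10, u_6, u_5.
One step further: u_2 (4 so far).
Nothing else is reachable above u_1; 4 in all.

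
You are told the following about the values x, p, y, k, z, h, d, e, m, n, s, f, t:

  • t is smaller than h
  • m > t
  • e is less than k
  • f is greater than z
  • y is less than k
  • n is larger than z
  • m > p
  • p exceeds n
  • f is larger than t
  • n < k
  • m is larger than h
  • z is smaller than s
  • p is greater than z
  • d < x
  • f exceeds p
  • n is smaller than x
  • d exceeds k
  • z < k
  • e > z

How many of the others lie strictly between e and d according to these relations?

The relations place e below d. An element lies strictly between them when it is forced above e and also forced below d.
Above e: {k, x}. Below d: {y, z, n, k}.
Intersection: {k} — 1.

1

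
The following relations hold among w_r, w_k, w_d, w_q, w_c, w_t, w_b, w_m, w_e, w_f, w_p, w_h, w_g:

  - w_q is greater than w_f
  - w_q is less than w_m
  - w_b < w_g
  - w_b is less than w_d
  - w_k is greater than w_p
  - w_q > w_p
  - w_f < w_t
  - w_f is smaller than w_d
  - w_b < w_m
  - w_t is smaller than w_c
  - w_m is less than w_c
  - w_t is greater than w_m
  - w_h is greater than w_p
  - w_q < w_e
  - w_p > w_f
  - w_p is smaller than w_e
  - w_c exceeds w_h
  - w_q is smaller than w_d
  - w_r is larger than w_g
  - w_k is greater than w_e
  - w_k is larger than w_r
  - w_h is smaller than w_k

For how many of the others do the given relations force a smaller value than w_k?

8

From w_k the given relations immediately reach w_p, w_e, w_r, w_h.
From those, w_f, w_q, w_g — 7 in total.
From those, w_b — 8 in total.
No other element is forced below w_k by the given relations, so the count is 8.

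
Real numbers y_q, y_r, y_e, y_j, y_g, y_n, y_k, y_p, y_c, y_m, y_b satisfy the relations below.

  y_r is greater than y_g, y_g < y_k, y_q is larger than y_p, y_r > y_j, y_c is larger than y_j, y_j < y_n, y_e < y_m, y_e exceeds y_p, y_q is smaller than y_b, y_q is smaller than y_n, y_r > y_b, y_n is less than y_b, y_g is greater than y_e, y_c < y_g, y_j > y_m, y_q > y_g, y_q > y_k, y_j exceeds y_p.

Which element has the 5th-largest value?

The consecutive relations fix a unique order: y_p < y_e < y_m < y_j < y_c < y_g < y_k < y_q < y_n < y_b < y_r.
The 5th largest is y_k.

y_k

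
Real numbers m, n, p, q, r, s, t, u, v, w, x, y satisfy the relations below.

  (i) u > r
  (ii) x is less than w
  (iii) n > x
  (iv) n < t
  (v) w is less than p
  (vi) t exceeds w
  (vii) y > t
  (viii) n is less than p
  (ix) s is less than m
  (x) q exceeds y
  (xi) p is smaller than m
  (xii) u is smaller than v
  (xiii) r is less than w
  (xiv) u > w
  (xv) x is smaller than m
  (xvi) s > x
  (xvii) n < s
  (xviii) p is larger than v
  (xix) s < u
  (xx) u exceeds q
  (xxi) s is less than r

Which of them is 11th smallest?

p

Piecing the relations together gives one ordering: x < n < s < r < w < t < y < q < u < v < p < m.
The 11th smallest is p.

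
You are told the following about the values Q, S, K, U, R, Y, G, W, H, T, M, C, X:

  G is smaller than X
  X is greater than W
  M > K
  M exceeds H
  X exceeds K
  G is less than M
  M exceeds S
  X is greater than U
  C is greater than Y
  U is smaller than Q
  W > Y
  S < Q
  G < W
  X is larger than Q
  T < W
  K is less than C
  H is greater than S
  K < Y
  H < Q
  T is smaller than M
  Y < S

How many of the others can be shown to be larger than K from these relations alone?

From K the given relations immediately reach Y, X, M, C.
From those, S, W — 6 in total.
From those, H, Q — 8 in total.
Nothing else is reachable above K; 8 in all.

8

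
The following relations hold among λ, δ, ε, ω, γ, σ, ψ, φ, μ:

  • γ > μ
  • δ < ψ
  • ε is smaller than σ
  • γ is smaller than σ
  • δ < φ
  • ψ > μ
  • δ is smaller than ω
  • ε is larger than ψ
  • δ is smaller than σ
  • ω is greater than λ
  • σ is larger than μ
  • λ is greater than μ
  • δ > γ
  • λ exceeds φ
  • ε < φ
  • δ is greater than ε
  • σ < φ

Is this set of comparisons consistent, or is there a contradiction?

inconsistent

We have ε < δ stated directly, yet also δ < ψ < ε by chaining the others — so δ < ε. Contradiction.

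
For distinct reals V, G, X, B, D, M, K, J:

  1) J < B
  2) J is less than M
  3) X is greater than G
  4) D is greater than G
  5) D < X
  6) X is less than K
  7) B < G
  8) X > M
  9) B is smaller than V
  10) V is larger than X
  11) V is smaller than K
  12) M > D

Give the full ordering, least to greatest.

Nothing is placed below J, so it is least; from there J < B; B < G; G < D; D < M; M < X; X < V; V < K, each given directly.

J < B < G < D < M < X < V < K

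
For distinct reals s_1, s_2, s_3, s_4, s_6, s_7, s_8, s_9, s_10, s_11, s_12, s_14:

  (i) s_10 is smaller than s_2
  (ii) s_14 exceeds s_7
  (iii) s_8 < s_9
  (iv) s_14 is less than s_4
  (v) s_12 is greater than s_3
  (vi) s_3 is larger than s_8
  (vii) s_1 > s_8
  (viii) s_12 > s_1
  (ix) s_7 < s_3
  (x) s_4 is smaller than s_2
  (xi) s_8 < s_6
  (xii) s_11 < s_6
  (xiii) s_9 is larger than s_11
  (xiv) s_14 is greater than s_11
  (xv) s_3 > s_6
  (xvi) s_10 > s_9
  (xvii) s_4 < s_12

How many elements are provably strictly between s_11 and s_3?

1

Chaining upward from s_11 reaches: s_9, s_10, s_6, s_14, s_4, s_12, s_2.
Chaining downward from s_3 reaches: s_8, s_7, s_6.
Strictly between s_11 and s_3 are those in both lists: s_6 — 1 element.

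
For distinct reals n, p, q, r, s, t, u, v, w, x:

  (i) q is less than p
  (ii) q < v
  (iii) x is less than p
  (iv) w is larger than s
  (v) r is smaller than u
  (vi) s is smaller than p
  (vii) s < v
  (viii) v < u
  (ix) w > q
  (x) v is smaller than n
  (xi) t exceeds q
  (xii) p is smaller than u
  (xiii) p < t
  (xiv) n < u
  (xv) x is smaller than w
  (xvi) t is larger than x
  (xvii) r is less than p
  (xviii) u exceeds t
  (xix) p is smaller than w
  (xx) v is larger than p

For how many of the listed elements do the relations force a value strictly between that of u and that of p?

3

Chaining upward from p reaches: w, v, n, t.
Chaining downward from u reaches: r, s, x, q, v, n, t.
Strictly between p and u are those in both lists: v, n, t — 3 elements.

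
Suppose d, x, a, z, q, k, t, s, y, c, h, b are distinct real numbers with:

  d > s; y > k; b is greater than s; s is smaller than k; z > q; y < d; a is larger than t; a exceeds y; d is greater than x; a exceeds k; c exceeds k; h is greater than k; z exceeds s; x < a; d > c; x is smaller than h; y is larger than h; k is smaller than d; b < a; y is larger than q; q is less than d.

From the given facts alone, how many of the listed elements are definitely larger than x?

4

Directly above x: h, d, a.
One step further: y (4 so far).
No other element is forced above x by the given relations, so the count is 4.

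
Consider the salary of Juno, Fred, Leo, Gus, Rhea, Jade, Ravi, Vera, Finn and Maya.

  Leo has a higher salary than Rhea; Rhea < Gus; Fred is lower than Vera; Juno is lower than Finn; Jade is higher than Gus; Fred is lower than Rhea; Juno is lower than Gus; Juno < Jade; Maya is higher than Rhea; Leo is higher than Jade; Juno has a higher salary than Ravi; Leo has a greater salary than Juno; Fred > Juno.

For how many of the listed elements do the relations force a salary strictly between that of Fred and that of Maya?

The relations place Fred below Maya. An element lies strictly between them when it is forced above Fred and also forced below Maya.
Above Fred: {Vera, Rhea, Gus, Jade, Leo}. Below Maya: {Ravi, Juno, Rhea}.
Intersection: {Rhea} — 1.

1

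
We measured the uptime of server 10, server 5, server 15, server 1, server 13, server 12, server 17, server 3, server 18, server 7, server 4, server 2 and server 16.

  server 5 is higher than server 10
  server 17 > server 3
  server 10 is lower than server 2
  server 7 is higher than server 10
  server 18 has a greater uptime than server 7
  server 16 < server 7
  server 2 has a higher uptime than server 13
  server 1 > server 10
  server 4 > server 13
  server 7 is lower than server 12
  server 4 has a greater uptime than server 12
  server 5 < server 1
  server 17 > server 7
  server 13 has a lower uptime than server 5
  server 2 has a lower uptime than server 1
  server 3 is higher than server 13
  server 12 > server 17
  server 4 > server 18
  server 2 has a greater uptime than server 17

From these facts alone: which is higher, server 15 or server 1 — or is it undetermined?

undetermined

Following every chain through server 15: nothing is chained to server 15.
server 1 is not reached, and no chain runs the other way from server 1 to server 15.
So the given relations leave the order of server 15 and server 1 undetermined.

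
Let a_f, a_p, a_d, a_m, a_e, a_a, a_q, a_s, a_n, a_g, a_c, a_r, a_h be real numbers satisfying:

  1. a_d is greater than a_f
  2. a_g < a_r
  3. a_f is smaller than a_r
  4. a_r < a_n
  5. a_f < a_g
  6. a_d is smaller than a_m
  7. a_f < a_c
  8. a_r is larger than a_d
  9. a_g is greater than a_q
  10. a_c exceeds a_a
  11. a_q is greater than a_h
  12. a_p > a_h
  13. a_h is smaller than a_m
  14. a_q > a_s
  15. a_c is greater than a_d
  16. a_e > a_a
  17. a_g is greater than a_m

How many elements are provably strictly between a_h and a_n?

Chaining upward from a_h reaches: a_m, a_p, a_q, a_g, a_r.
Chaining downward from a_n reaches: a_f, a_d, a_m, a_s, a_q, a_g, a_r.
Strictly between a_h and a_n are those in both lists: a_m, a_q, a_g, a_r — 4 elements.

4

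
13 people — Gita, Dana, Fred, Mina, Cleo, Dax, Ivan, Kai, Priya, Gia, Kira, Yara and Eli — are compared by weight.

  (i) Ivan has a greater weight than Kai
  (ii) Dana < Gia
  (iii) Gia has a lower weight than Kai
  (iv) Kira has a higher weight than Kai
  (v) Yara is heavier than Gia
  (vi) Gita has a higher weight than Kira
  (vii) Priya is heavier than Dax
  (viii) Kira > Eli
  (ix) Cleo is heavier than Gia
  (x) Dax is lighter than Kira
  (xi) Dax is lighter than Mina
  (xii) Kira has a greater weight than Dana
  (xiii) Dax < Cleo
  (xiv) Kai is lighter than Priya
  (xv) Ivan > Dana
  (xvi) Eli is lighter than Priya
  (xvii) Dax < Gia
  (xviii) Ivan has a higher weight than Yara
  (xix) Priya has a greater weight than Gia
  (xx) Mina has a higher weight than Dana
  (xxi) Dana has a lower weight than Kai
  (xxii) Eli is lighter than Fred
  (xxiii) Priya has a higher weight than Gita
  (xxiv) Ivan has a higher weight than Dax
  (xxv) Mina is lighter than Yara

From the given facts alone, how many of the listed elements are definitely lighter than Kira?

From Kira the given relations immediately reach Dana, Dax, Eli, Kai.
From those, Gia — 5 in total.
No other element is forced below Kira by the given relations, so the count is 5.

5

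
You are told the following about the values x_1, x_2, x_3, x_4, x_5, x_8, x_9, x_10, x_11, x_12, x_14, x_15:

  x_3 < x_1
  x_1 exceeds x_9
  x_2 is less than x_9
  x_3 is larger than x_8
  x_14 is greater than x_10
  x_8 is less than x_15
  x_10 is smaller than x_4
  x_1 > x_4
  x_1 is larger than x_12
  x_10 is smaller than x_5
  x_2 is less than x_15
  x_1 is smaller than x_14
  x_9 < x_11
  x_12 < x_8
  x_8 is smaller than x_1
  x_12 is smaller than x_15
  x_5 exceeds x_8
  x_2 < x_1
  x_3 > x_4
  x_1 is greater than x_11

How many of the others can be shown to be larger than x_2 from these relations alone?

5

The elements the relations force above x_2 are x_15, x_9, x_11, x_1, x_14 — no chain reaches any other.
That is 5.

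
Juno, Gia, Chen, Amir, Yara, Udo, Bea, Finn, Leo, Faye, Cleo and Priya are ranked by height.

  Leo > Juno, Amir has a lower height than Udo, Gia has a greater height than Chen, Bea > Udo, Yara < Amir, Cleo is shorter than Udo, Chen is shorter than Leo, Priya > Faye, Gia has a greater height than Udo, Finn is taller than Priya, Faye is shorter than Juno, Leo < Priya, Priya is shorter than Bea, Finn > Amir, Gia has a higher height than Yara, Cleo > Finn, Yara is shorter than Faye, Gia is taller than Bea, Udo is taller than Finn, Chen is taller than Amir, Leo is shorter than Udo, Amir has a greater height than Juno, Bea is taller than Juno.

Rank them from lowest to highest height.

Each adjacent pair is fixed by a given relation: Yara < Faye; Faye < Juno; Juno < Amir; Amir < Chen; Chen < Leo; Leo < Priya; Priya < Finn; Finn < Cleo; Cleo < Udo; Udo < Bea; Bea < Gia. Chaining them end to end gives the full order.

Yara < Faye < Juno < Amir < Chen < Leo < Priya < Finn < Cleo < Udo < Bea < Gia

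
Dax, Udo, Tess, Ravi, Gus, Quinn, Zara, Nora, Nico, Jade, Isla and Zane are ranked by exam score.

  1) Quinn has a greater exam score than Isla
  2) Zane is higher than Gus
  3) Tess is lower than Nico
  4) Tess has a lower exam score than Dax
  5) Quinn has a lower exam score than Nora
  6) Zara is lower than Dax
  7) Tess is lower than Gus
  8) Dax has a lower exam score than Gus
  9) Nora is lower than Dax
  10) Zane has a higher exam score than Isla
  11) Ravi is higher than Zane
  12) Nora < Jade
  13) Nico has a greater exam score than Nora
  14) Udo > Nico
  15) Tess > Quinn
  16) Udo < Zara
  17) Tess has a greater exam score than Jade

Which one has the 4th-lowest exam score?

Chaining the given pairs: Isla < Quinn < Nora < Jade < Tess < Nico < Udo < Zara < Dax < Gus < Zane < Ravi.
Counting 4 from the smallest end gives Jade.

Jade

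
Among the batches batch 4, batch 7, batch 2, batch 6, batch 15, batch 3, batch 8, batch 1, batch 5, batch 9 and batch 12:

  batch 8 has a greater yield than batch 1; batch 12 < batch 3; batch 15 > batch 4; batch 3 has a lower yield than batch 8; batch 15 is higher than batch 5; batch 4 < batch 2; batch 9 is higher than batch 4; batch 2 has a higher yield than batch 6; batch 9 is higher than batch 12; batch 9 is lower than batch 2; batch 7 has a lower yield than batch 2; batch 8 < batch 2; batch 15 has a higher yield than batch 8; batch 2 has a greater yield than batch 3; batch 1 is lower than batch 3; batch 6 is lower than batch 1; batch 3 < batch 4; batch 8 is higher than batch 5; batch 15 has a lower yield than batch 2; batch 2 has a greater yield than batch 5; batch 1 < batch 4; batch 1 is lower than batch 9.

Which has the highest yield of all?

Chaining downward from batch 2: directly below it, batch 6, batch 3, batch 4, batch 9, batch 7, batch 5, batch 8, batch 15; then batch 1, batch 12.
That covers every other element, and nothing is given above batch 2, so batch 2 is the highest yield.

batch 2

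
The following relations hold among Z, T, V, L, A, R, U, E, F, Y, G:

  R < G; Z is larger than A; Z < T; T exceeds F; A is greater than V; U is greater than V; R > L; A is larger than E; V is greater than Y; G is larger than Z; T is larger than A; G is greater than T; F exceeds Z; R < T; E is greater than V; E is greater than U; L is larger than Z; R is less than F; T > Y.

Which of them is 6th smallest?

Z

Chaining the given pairs: Y < V < U < E < A < Z < L < R < F < T < G.
The 6th smallest is Z.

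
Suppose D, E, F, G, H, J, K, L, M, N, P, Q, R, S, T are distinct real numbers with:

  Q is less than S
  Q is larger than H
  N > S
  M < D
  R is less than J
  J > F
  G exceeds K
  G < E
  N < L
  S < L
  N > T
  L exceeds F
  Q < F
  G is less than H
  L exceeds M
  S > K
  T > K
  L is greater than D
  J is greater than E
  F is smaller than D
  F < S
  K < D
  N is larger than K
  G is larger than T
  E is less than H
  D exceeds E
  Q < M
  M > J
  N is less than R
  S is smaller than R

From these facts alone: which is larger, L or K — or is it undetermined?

Link the given pairs in sequence: K < T; T < G; G < E; E < H; H < Q; Q < F; F < S; S < N; N < R; R < J; J < M; M < L.
Chaining these gives K < T < G < E < H < Q < F < S < N < R < J < M < L.
So L is larger.

L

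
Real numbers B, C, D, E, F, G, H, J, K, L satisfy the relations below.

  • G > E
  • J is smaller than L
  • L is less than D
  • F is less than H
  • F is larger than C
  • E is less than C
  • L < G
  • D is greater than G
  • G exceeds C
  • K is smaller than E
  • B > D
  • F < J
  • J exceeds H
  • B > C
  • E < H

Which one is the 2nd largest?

Chaining the given pairs: K < E < C < F < H < J < L < G < D < B.
Counting 2 from the largest end gives D.

D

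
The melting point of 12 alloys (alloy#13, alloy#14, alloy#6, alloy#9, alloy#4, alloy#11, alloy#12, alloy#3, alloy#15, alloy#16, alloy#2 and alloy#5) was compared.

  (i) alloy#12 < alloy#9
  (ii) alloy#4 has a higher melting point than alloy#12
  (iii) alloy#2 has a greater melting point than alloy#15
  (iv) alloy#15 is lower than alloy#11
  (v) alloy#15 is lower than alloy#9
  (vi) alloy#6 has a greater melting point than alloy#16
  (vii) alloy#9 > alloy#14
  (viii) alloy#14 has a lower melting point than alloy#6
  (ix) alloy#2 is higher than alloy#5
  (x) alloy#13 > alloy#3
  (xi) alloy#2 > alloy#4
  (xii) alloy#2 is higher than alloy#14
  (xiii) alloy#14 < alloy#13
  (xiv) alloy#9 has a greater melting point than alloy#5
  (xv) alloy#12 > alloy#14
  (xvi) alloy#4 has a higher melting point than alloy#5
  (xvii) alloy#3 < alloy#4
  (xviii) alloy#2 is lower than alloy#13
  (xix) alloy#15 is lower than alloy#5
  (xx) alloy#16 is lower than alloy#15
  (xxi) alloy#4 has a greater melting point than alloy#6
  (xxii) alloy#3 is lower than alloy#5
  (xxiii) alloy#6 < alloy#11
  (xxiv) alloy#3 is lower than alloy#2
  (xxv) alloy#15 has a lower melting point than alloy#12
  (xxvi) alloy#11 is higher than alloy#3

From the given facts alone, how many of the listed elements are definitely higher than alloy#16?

Directly above alloy#16: alloy#15, alloy#6.
One step further: alloy#5, alloy#12, alloy#11, alloy#4, alloy#2, alloy#9 (8 so far).
One step further: alloy#13 (9 so far).
Nothing else is reachable above alloy#16; 9 in all.

9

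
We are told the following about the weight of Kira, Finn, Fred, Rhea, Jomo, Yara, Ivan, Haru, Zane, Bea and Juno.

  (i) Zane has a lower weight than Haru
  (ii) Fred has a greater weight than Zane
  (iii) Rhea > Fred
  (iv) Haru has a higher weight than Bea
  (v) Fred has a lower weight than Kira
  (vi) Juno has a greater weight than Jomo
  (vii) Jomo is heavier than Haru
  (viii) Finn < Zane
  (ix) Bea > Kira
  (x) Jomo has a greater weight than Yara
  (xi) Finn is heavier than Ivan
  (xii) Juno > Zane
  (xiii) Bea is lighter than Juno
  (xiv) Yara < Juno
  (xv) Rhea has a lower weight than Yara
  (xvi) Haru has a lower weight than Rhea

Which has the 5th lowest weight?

Kira

Piecing the relations together gives one ordering: Ivan < Finn < Zane < Fred < Kira < Bea < Haru < Rhea < Yara < Jomo < Juno.
Counting 5 from the smallest end gives Kira.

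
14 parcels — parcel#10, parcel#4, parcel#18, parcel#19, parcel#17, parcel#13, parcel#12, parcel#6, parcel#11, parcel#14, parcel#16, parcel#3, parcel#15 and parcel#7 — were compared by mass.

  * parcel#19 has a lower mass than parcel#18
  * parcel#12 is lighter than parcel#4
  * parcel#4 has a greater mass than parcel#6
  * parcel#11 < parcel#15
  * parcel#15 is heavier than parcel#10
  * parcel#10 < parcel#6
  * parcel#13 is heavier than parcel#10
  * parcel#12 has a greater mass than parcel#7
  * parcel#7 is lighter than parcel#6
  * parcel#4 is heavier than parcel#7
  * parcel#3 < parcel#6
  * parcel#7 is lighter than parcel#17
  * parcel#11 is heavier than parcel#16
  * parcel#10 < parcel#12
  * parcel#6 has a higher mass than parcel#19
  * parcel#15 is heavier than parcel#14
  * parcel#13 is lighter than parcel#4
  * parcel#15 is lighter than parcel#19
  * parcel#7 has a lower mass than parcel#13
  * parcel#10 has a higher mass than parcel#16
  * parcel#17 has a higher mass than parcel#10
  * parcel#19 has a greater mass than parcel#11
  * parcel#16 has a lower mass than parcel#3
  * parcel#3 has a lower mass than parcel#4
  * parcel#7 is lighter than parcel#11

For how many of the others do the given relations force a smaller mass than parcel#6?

Directly below parcel#6: parcel#7, parcel#10, parcel#3, parcel#19.
One step further: parcel#16, parcel#11, parcel#15 (7 so far).
One step further: parcel#14 (8 so far).
Nothing else is reachable below parcel#6; 8 in all.

8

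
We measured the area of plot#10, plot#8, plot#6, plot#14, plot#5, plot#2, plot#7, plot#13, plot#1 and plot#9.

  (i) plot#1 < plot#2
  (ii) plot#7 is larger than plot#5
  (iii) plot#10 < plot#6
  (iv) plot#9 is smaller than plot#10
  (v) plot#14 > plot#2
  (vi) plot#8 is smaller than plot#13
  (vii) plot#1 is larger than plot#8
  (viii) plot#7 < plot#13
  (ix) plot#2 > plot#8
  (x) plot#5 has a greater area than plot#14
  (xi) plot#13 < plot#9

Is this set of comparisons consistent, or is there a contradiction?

consistent

The single ordering plot#8 < plot#1 < plot#2 < plot#14 < plot#5 < plot#7 < plot#13 < plot#9 < plot#10 < plot#6 satisfies every listed relation, so no contradiction arises.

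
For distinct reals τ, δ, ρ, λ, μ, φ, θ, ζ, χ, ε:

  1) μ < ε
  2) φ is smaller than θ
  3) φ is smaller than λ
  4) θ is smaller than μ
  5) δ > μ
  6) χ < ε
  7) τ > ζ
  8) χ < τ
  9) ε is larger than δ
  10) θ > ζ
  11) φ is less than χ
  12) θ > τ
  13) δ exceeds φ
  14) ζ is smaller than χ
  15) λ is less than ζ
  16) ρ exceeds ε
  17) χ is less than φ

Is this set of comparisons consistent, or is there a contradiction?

We have χ < φ stated directly, yet also φ < λ < ζ < χ by chaining the others — so φ < χ. Contradiction.

inconsistent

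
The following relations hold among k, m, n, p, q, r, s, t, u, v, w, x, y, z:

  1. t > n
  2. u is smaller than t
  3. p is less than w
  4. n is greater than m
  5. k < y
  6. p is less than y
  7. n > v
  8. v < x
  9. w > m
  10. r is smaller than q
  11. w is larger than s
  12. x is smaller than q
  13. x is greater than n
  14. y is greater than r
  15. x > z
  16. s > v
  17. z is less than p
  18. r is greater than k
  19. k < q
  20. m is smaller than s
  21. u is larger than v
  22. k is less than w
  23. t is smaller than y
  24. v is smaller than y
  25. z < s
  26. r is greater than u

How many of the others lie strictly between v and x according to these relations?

1

The relations place v below x. An element lies strictly between them when it is forced above v and also forced below x.
Above v: {u, s, r, n, t, w, y, q}. Below x: {z, m, n}.
Intersection: {n} — 1.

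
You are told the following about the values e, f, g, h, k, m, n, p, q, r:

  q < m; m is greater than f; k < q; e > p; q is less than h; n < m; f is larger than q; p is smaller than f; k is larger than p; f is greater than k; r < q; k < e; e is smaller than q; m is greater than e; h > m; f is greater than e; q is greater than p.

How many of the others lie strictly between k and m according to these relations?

The relations place k below m. An element lies strictly between them when it is forced above k and also forced below m.
Above k: {e, q, f, h}. Below m: {r, n, p, e, q, f}.
Intersection: {e, q, f} — 3.

3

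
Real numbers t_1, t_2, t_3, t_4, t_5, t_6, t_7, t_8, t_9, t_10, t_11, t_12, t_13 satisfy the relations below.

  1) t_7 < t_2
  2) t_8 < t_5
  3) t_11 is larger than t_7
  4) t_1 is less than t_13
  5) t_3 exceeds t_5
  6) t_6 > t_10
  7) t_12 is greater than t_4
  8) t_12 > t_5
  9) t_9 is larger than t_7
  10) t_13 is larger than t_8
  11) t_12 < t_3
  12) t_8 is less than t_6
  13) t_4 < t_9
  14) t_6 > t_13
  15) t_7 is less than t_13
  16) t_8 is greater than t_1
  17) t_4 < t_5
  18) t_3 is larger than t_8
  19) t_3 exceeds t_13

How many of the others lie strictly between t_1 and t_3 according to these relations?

4

The relations place t_1 below t_3. An element lies strictly between them when it is forced above t_1 and also forced below t_3.
Above t_1: {t_8, t_5, t_12, t_13, t_6}. Below t_3: {t_4, t_8, t_5, t_12, t_7, t_13}.
Intersection: {t_8, t_5, t_12, t_13} — 4.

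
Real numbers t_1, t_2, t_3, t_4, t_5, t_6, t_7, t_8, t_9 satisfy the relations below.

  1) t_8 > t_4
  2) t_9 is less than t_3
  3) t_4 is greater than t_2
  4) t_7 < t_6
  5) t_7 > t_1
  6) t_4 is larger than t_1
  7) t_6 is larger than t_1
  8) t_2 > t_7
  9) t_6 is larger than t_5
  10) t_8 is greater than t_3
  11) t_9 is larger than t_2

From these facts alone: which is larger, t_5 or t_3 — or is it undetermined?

Following every chain through t_5: above t_5 we get t_6.
t_3 is not reached, and no chain runs the other way from t_3 to t_5.
So the given relations leave the order of t_5 and t_3 undetermined.

undetermined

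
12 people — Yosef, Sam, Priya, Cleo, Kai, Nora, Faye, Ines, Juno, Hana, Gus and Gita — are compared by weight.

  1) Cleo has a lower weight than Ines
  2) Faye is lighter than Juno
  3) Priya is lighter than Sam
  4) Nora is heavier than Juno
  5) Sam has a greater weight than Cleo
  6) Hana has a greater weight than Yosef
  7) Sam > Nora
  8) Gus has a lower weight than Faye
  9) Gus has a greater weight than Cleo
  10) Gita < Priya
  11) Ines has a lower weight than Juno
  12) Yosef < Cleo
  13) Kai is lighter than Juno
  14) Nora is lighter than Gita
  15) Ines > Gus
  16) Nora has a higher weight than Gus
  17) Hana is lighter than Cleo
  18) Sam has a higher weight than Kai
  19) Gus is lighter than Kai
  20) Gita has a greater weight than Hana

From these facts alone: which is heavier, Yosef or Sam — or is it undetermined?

The relevant relations are Yosef < Hana; Hana < Cleo; Cleo < Gus; Gus < Kai; Kai < Juno; Juno < Nora; Nora < Gita; Gita < Priya; Priya < Sam.
Together: Yosef < Hana < Cleo < Gus < Kai < Juno < Nora < Gita < Priya < Sam.
So Sam is heavier.

Sam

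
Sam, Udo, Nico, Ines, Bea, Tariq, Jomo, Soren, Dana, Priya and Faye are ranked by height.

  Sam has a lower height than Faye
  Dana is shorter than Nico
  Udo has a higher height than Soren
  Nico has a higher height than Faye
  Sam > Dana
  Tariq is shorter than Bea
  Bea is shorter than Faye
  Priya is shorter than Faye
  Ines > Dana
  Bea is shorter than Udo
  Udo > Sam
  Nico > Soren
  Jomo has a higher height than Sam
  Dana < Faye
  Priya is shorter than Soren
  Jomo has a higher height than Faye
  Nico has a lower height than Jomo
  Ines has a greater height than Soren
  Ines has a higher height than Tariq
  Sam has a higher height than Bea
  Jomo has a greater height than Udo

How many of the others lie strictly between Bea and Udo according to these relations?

Chaining upward from Bea reaches: Sam, Faye, Nico, Jomo.
Chaining downward from Udo reaches: Priya, Soren, Tariq, Dana, Sam.
Strictly between Bea and Udo are those in both lists: Sam — 1 element.

1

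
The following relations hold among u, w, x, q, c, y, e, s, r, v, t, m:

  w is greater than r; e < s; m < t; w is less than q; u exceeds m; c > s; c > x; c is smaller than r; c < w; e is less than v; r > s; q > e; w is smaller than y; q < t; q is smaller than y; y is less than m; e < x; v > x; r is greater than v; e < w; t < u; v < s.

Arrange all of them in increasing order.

Each adjacent pair is fixed by a given relation: e < x; x < v; v < s; s < c; c < r; r < w; w < q; q < y; y < m; m < t; t < u. Chaining them end to end gives the full order.

e < x < v < s < c < r < w < q < y < m < t < u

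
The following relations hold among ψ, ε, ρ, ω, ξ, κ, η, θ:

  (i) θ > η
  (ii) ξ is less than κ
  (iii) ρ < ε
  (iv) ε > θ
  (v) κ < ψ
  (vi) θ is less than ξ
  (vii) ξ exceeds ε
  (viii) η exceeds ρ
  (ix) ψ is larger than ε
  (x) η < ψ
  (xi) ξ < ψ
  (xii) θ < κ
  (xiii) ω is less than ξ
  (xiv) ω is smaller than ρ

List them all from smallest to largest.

ω < ρ < η < θ < ε < ξ < κ < ψ

The consecutive links are each given: ω < ρ; ρ < η; η < θ; θ < ε; ε < ξ; ξ < κ; κ < ψ.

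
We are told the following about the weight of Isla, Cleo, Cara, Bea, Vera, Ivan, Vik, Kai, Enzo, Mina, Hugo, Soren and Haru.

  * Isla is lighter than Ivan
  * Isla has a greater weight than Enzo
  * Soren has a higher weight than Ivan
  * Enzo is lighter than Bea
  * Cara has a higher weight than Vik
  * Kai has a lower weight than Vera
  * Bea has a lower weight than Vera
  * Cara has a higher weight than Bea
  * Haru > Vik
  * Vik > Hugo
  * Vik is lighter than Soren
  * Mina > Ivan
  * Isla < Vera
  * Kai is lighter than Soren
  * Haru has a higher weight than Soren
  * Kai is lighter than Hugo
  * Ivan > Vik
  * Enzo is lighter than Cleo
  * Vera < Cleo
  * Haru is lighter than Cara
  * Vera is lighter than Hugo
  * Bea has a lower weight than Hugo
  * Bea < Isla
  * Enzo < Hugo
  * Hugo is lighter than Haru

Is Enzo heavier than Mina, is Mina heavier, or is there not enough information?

Mina

Enzo < Bea and Bea < Isla give Enzo < Isla.
Then Isla < Vera extends the chain to Vera.
With Vera < Hugo: Enzo < Bea < Isla < Vera < Hugo.
Then Hugo < Vik extends the chain to Vik.
Then Vik < Ivan extends the chain to Ivan.
Then Ivan < Mina extends the chain to Mina.
So Mina is heavier.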